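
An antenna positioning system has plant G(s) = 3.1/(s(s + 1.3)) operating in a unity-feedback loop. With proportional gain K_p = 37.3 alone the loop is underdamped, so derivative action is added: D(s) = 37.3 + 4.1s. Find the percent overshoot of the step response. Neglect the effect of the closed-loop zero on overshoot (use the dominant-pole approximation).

Forward path: (37.3 + 4.1s)·3.1/(s(s+1.3)). The closed-loop characteristic equation is s² + (1.3 + 3.1·4.1)s + 3.1·37.3 = 0.
That is s² + 14.01s + 115.6 = 0, so ω_n = 10.75 rad/s and ζ = 14.01/(2·10.75) = 0.6514.
%OS = 100·exp(−πζ/√(1−ζ²)) = 6.74%.

6.74%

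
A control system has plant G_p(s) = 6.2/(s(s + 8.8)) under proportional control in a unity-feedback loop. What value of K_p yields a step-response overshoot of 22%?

K_p = 16.6

From %OS = 100·exp(−πζ/√(1−ζ²)) = 22%, ζ = −ln(0.22)/√(π²+ln²(0.22)) = 0.4342.
Characteristic equation s² + 8.8s + 6.2K_p = 0 gives ζ = 8.8/(2√(6.2K_p)).
Setting ζ = 0.4342: √(6.2K_p) = 8.8/(2·0.4342) = 10.13, so K_p = 102.7/6.2 = 16.6.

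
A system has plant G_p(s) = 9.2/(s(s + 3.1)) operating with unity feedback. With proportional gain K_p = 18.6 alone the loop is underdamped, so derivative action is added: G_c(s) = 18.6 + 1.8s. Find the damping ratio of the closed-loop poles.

ζ = 0.751

Forward path: (18.6 + 1.8s)·9.2/(s(s+3.1)). The closed-loop characteristic equation is s² + (3.1 + 9.2·1.8)s + 9.2·18.6 = 0.
That is s² + 19.66s + 171.1 = 0, so ω_n = 13.08 rad/s and ζ = 19.66/(2·13.08) = 0.7515.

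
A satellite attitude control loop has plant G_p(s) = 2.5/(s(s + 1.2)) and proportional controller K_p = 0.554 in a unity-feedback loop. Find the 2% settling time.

T_s ≈ 6.67 s

From 1 + K_pG_p(s) = 0: s² + 1.2s + 1.385 = 0 ⇒ ω_n = 1.177, ζ = 0.5098.
2% settling time T_s ≈ 4/(ζω_n) = 4/0.6 = 6.67 s.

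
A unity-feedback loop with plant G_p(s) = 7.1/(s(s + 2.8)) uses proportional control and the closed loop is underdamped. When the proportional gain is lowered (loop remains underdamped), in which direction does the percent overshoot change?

decrease

ζ = 2.8/(2√(7.1K_p)) rises as K_p falls; higher damping means less overshoot.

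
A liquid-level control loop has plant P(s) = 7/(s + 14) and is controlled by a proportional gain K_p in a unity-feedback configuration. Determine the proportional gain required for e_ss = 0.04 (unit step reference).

K_p = 48

The loop is type 0, so e_ss(step) = 1/(1 + K_pos) with K_pos = K_p·P(0).
P(0) = 0.5. Require 1/(1 + K_p·0.5) = 0.04, so 1 + 0.5·K_p = 25.
K_p = (25 − 1)/0.5 = 48.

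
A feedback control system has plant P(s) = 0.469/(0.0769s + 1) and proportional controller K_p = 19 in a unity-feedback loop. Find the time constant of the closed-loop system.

τ = 0.00776 s

Closed loop: T(s) = K_p·P/(1+K_p·P) = 8.911/(0.0769s + 1 + 8.911), with pole at s = −(1 + 8.911)/0.0769 = −128.9.
Closed-loop time constant τ = 1/128.9 = 0.00776 s.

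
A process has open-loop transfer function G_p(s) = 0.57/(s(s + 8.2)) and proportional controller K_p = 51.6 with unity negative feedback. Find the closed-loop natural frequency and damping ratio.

1 + K_p·G_p(s) = 0 gives s² + 8.2s + 29.41 = 0.
So ω_n² = 29.41 ⇒ ω_n = 5.423 rad/s, and ζ = 8.2/(2ω_n) = 0.756.

ω_n = 5.42 rad/s, ζ = 0.756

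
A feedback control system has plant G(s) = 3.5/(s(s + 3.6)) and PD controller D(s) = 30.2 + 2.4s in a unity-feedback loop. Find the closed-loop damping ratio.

Forward path: (30.2 + 2.4s)·3.5/(s(s+3.6)). The closed-loop characteristic equation is s² + (3.6 + 3.5·2.4)s + 3.5·30.2 = 0.
That is s² + 12s + 105.7 = 0, so ω_n = 10.28 rad/s and ζ = 12/(2·10.28) = 0.5836.

ζ = 0.584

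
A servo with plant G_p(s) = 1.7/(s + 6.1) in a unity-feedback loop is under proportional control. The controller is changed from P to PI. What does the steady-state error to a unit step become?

0

Adding integral action puts a pole at s = 0 in the forward path, raising the system type to 1; a type-1 loop has zero steady-state error to a step.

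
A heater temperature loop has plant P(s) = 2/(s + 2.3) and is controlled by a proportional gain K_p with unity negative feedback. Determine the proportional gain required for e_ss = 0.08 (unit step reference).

K_p = 13.2

Steady-state error for a unit step on this type-0 loop is 1/(1 + K_p·P(0)).
P(0) = 0.8696. Require 1/(1 + K_p·0.8696) = 0.08, so 1 + 0.8696·K_p = 12.5.
K_p = (12.5 − 1)/0.8696 = 13.2.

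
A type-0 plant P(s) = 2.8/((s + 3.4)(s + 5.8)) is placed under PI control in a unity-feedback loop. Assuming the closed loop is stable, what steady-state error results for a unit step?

0

The PI controller's integrator makes the forward path type 1, so e_ss to a step is zero.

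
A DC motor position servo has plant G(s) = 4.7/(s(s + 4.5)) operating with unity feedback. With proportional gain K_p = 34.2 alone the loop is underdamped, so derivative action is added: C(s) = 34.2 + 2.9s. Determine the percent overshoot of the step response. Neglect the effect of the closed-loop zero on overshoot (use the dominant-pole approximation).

4.02%

Forward path: (34.2 + 2.9s)·4.7/(s(s+4.5)). The closed-loop characteristic equation is s² + (4.5 + 4.7·2.9)s + 4.7·34.2 = 0.
That is s² + 18.13s + 160.7 = 0, so ω_n = 12.68 rad/s and ζ = 18.13/(2·12.68) = 0.715.
%OS = 100·exp(−πζ/√(1−ζ²)) = 4.02%.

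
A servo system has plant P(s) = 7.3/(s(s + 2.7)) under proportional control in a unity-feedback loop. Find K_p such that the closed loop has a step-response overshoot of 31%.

From %OS = 100·exp(−πζ/√(1−ζ²)) = 31%, ζ = −ln(0.31)/√(π²+ln²(0.31)) = 0.3493.
Characteristic equation s² + 2.7s + 7.3K_p = 0 gives ζ = 2.7/(2√(7.3K_p)).
Setting ζ = 0.3493: √(7.3K_p) = 2.7/(2·0.3493) = 3.865, so K_p = 14.94/7.3 = 2.05.

K_p = 2.05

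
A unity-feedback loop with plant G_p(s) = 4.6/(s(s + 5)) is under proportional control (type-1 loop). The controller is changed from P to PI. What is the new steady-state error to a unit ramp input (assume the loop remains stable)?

The integrator raises the loop to type 2, so K_v → ∞ and e_ss to a ramp is zero.

0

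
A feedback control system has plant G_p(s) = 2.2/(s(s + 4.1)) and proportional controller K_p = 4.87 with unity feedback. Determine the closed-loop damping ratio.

With unity feedback the closed-loop characteristic equation is s² + 4.1s + 4.87·2.2 = s² + 4.1s + 10.71 = 0.
Matching s² + 2ζω_n s + ω_n²: ω_n = √10.71 = 3.273 rad/s and 2ζω_n = 4.1, so ζ = 4.1/(2·3.273) = 0.626.

ζ = 0.626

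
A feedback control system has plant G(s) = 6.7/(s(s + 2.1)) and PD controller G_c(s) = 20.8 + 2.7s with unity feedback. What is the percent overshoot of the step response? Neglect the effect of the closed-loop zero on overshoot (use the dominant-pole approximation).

Forward path: (20.8 + 2.7s)·6.7/(s(s+2.1)). The closed-loop characteristic equation is s² + (2.1 + 6.7·2.7)s + 6.7·20.8 = 0.
That is s² + 20.19s + 139.4 = 0, so ω_n = 11.81 rad/s and ζ = 20.19/(2·11.81) = 0.8551.
%OS = 100·exp(−πζ/√(1−ζ²)) = 0.561%.

0.561%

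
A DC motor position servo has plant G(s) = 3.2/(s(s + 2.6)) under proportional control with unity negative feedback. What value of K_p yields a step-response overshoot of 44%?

From %OS = 100·exp(−πζ/√(1−ζ²)) = 44%, ζ = −ln(0.44)/√(π²+ln²(0.44)) = 0.2528.
Characteristic equation s² + 2.6s + 3.2K_p = 0 gives ζ = 2.6/(2√(3.2K_p)).
Setting ζ = 0.2528: √(3.2K_p) = 2.6/(2·0.2528) = 5.142, so K_p = 26.44/3.2 = 8.26.

K_p = 8.26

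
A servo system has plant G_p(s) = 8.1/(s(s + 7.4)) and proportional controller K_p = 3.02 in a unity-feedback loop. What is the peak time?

Closed-loop characteristic equation: s² + 7.4s + 24.46 = 0, so ω_n = 4.946 rad/s and ζ = 7.4/(2·4.946) = 0.7481.
Damped frequency ω_d = ω_n√(1−ζ²) = 3.282 rad/s, so peak time T_p = π/ω_d = 0.957 s.

T_p = 0.957 s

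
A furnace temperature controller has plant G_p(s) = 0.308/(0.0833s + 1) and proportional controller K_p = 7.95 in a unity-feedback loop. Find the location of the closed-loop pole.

s = -41.4

Closed loop: T(s) = K_p·G_p/(1+K_p·G_p) = 2.449/(0.0833s + 1 + 2.449), with pole at s = −(1 + 2.449)/0.0833 = −41.4.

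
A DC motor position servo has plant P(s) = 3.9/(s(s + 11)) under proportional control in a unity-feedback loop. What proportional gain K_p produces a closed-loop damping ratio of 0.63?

Closed-loop characteristic equation: s² + 11s + K_p·3.9 = 0.
So ω_n = √(3.9K_p) and 2ζω_n = 11, giving ζ = 11/(2√(3.9K_p)).
Setting ζ = 0.63: √(3.9K_p) = 11/(2·0.63) = 8.73, so K_p = 76.22/3.9 = 19.5.

K_p = 19.5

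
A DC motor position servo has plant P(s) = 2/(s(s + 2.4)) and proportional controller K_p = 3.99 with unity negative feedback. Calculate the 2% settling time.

T_s ≈ 3.33 s

From 1 + K_pP(s) = 0: s² + 2.4s + 7.98 = 0 ⇒ ω_n = 2.825, ζ = 0.4248.
2% settling time T_s ≈ 4/(ζω_n) = 4/1.2 = 3.33 s.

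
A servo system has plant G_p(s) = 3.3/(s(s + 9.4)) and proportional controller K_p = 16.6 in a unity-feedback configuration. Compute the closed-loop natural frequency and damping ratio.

ω_n = 7.4 rad/s, ζ = 0.635

The closed-loop denominator is s(s+9.4) + 16.6·3.3 = s² + 9.4s + 54.78.
So ω_n² = 54.78 ⇒ ω_n = 7.401 rad/s, and ζ = 9.4/(2ω_n) = 0.635.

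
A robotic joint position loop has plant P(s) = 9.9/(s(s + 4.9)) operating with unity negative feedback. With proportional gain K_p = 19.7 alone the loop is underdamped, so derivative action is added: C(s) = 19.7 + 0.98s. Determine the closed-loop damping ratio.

Forward path: (19.7 + 0.98s)·9.9/(s(s+4.9)). The closed-loop characteristic equation is s² + (4.9 + 9.9·0.98)s + 9.9·19.7 = 0.
That is s² + 14.6s + 195 = 0, so ω_n = 13.97 rad/s and ζ = 14.6/(2·13.97) = 0.5228.

ζ = 0.523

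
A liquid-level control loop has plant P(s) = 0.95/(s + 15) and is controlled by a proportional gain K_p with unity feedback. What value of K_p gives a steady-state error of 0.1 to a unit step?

Steady-state error for a unit step on this type-0 loop is 1/(1 + K_p·P(0)).
P(0) = 0.06333. Require 1/(1 + K_p·0.06333) = 0.1, so 1 + 0.06333·K_p = 10.
K_p = (10 − 1)/0.06333 = 142.

K_p = 142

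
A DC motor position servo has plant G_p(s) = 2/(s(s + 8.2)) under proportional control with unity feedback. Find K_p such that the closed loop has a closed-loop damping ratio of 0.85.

K_p = 11.6

Closed-loop characteristic equation: s² + 8.2s + K_p·2 = 0.
So ω_n = √(2K_p) and 2ζω_n = 8.2, giving ζ = 8.2/(2√(2K_p)).
Setting ζ = 0.85: √(2K_p) = 8.2/(2·0.85) = 4.824, so K_p = 23.27/2 = 11.6.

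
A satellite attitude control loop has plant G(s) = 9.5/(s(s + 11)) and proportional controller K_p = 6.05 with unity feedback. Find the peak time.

The closed-loop denominator s² + 11s + 57.48 gives ω_n = √57.48 = 7.581 and ζ = 11/(2ω_n) = 0.7255.
Damped frequency ω_d = ω_n√(1−ζ²) = 5.218 rad/s, so peak time T_p = π/ω_d = 0.602 s.

T_p = 0.602 s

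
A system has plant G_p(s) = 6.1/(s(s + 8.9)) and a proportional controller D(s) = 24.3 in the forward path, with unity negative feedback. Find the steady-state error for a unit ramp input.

The loop has one pole at the origin (type 1). Velocity error constant K_v = lim_{s→0} s·D(s)G_p(s) = 24.3·6.1/8.9 = 16.66.
Steady-state error to a unit ramp: e_ss = 1/K_v = 0.06.

0.06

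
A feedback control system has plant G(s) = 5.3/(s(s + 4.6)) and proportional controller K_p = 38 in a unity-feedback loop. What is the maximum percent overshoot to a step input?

The closed-loop denominator s² + 4.6s + 201.4 gives ω_n = √201.4 = 14.19 and ζ = 4.6/(2ω_n) = 0.1621.
%OS = 100·exp(−πζ/√(1−ζ²)) = 100·exp(−π·0.1621/√0.9737) = 59.7%.

59.7%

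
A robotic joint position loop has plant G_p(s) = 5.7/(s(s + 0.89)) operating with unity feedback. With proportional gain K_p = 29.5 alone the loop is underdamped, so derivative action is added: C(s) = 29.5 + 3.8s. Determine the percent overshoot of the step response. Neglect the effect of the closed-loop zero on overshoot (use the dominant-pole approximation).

0.396%

Forward path: (29.5 + 3.8s)·5.7/(s(s+0.89)). The closed-loop characteristic equation is s² + (0.89 + 5.7·3.8)s + 5.7·29.5 = 0.
That is s² + 22.55s + 168.2 = 0, so ω_n = 12.97 rad/s and ζ = 22.55/(2·12.97) = 0.8695.
%OS = 100·exp(−πζ/√(1−ζ²)) = 0.396%.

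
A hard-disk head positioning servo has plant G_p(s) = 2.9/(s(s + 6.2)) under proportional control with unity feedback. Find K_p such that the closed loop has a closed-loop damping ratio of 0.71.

Closed-loop characteristic equation: s² + 6.2s + K_p·2.9 = 0.
So ω_n = √(2.9K_p) and 2ζω_n = 6.2, giving ζ = 6.2/(2√(2.9K_p)).
Setting ζ = 0.71: √(2.9K_p) = 6.2/(2·0.71) = 4.366, so K_p = 19.06/2.9 = 6.57.

K_p = 6.57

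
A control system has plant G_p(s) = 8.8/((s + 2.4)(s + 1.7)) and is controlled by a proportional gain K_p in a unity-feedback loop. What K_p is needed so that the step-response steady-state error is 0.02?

For a type-0 loop with proportional control, e_ss = 1/(1 + K_p·G_p(0)).
G_p(0) = 2.157. Require 1/(1 + K_p·2.157) = 0.02, so 1 + 2.157·K_p = 50.
K_p = (50 − 1)/2.157 = 22.7.

K_p = 22.7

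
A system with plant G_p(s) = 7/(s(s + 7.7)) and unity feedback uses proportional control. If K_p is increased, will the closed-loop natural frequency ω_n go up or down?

ω_n = √(7·K_p), which grows with K_p.

increase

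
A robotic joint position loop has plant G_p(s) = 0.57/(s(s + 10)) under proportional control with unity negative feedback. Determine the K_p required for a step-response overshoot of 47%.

From %OS = 100·exp(−πζ/√(1−ζ²)) = 47%, ζ = −ln(0.47)/√(π²+ln²(0.47)) = 0.2337.
Characteristic equation s² + 10s + 0.57K_p = 0 gives ζ = 10/(2√(0.57K_p)).
Setting ζ = 0.2337: √(0.57K_p) = 10/(2·0.2337) = 21.4, so K_p = 457.8/0.57 = 803.

K_p = 803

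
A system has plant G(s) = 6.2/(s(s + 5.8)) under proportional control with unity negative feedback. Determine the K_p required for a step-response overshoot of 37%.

From %OS = 100·exp(−πζ/√(1−ζ²)) = 37%, ζ = −ln(0.37)/√(π²+ln²(0.37)) = 0.3017.
Characteristic equation s² + 5.8s + 6.2K_p = 0 gives ζ = 5.8/(2√(6.2K_p)).
Setting ζ = 0.3017: √(6.2K_p) = 5.8/(2·0.3017) = 9.611, so K_p = 92.38/6.2 = 14.9.

K_p = 14.9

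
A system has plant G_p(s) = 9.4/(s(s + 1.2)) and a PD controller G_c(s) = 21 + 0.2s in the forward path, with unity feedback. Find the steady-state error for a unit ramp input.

0.00608

The loop has one pole at the origin (type 1). Velocity error constant K_v = lim_{s→0} s·G_c(s)G_p(s) = 21·9.4/1.2 = 164.5.
Steady-state error to a unit ramp: e_ss = 1/K_v = 0.00608.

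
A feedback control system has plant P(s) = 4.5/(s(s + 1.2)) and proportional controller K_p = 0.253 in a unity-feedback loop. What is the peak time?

Closed-loop characteristic equation: s² + 1.2s + 1.139 = 0, so ω_n = 1.067 rad/s and ζ = 1.2/(2·1.067) = 0.5623.
Damped frequency ω_d = ω_n√(1−ζ²) = 0.8823 rad/s, so peak time T_p = π/ω_d = 3.56 s.

T_p = 3.56 s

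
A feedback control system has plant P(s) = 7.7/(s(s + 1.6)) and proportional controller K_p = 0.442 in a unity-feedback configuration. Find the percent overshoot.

22%

From 1 + K_pP(s) = 0: s² + 1.6s + 3.403 = 0 ⇒ ω_n = 1.845, ζ = 0.4336.
%OS = 100·exp(−πζ/√(1−ζ²)) = 100·exp(−π·0.4336/√0.812) = 22%.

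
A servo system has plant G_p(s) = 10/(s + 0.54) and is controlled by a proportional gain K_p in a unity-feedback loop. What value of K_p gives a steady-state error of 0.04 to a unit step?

K_p = 1.3

For a type-0 loop with proportional control, e_ss = 1/(1 + K_p·G_p(0)).
G_p(0) = 18.52. Require 1/(1 + K_p·18.52) = 0.04, so 1 + 18.52·K_p = 25.
K_p = (25 − 1)/18.52 = 1.3.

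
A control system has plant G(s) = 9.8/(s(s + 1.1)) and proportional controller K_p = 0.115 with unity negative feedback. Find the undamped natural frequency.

The closed-loop denominator is s(s+1.1) + 0.115·9.8 = s² + 1.1s + 1.127.
So ω_n² = 1.127 ⇒ ω_n = 1.062 rad/s, and ζ = 1.1/(2ω_n) = 0.518.

ω_n = 1.06 rad/s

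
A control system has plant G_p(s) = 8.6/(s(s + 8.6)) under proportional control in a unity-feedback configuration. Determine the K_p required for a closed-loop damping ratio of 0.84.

Closed-loop characteristic equation: s² + 8.6s + K_p·8.6 = 0.
So ω_n = √(8.6K_p) and 2ζω_n = 8.6, giving ζ = 8.6/(2√(8.6K_p)).
Setting ζ = 0.84: √(8.6K_p) = 8.6/(2·0.84) = 5.119, so K_p = 26.2/8.6 = 3.05.

K_p = 3.05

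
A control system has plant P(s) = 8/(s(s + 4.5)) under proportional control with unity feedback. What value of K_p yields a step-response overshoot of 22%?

From %OS = 100·exp(−πζ/√(1−ζ²)) = 22%, ζ = −ln(0.22)/√(π²+ln²(0.22)) = 0.4342.
Characteristic equation s² + 4.5s + 8K_p = 0 gives ζ = 4.5/(2√(8K_p)).
Setting ζ = 0.4342: √(8K_p) = 4.5/(2·0.4342) = 5.182, so K_p = 26.86/8 = 3.36.

K_p = 3.36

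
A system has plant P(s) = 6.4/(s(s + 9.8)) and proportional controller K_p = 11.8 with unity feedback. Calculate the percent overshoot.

11.7%

Closed-loop characteristic equation: s² + 9.8s + 75.52 = 0, so ω_n = 8.69 rad/s and ζ = 9.8/(2·8.69) = 0.5639.
%OS = 100·exp(−πζ/√(1−ζ²)) = 100·exp(−π·0.5639/√0.6821) = 11.7%.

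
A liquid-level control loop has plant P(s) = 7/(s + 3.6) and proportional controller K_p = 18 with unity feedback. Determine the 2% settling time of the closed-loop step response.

Closed-loop transfer function: T(s) = K_p·P(s)/(1 + K_p·P(s)) = 126/(s + 3.6 + 126) = 126/(s + 129.6).
Time constant τ = 1/129.6 = 0.007716 s, so the 2% settling time is about 4τ = 0.0309 s.

T_s ≈ 0.0309 s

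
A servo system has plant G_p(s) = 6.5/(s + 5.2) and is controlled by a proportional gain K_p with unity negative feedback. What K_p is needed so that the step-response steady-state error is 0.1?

For a type-0 loop with proportional control, e_ss = 1/(1 + K_p·G_p(0)).
G_p(0) = 1.25. Require 1/(1 + K_p·1.25) = 0.1, so 1 + 1.25·K_p = 10.
K_p = (10 − 1)/1.25 = 7.2.

K_p = 7.2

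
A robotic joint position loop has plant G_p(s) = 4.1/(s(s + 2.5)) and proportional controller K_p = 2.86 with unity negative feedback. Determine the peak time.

T_p = 0.985 s

The closed-loop denominator s² + 2.5s + 11.73 gives ω_n = √11.73 = 3.424 and ζ = 2.5/(2ω_n) = 0.365.
Damped frequency ω_d = ω_n√(1−ζ²) = 3.188 rad/s, so peak time T_p = π/ω_d = 0.985 s.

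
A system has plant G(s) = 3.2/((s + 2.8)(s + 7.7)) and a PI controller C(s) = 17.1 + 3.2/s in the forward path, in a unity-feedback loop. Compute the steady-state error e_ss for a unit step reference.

0

The open loop C(s)G(s) has a pole at the origin (type 1), so the static position error constant is infinite and e_ss = 1/(1+∞) = 0.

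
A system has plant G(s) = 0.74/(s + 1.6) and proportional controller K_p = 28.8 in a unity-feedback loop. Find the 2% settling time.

Closed-loop transfer function: T(s) = K_p·G(s)/(1 + K_p·G(s)) = 21.31/(s + 1.6 + 21.31) = 21.31/(s + 22.91).
Time constant τ = 1/22.91 = 0.04365 s, so the 2% settling time is about 4τ = 0.175 s.

T_s ≈ 0.175 s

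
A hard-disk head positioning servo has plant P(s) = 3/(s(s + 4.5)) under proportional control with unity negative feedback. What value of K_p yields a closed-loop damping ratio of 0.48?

Closed-loop characteristic equation: s² + 4.5s + K_p·3 = 0.
So ω_n = √(3K_p) and 2ζω_n = 4.5, giving ζ = 4.5/(2√(3K_p)).
Setting ζ = 0.48: √(3K_p) = 4.5/(2·0.48) = 4.688, so K_p = 21.97/3 = 7.32.

K_p = 7.32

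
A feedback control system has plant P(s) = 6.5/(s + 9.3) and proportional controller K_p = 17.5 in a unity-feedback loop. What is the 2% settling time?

Closed-loop transfer function: T(s) = K_p·P(s)/(1 + K_p·P(s)) = 113.8/(s + 9.3 + 113.8) = 113.8/(s + 123).
Time constant τ = 1/123 = 0.008127 s, so the 2% settling time is about 4τ = 0.0325 s.

T_s ≈ 0.0325 s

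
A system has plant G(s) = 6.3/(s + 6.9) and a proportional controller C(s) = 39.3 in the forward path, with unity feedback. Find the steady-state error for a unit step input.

0.0271

The loop is type 0. Static position error constant K_pos = C(0)·G(0) = 39.3·0.913 = 35.88.
Steady-state error to a unit step: e_ss = 1/(1+K_pos) = 1/36.88 = 0.0271.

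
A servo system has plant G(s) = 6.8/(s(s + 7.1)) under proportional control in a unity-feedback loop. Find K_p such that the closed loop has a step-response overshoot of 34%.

From %OS = 100·exp(−πζ/√(1−ζ²)) = 34%, ζ = −ln(0.34)/√(π²+ln²(0.34)) = 0.3248.
Characteristic equation s² + 7.1s + 6.8K_p = 0 gives ζ = 7.1/(2√(6.8K_p)).
Setting ζ = 0.3248: √(6.8K_p) = 7.1/(2·0.3248) = 10.93, so K_p = 119.5/6.8 = 17.6.

K_p = 17.6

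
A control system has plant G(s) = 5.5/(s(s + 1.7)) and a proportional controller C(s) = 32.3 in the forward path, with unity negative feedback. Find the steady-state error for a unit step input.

0

The open loop C(s)G(s) has a pole at the origin (type 1), so the static position error constant is infinite and e_ss = 1/(1+∞) = 0.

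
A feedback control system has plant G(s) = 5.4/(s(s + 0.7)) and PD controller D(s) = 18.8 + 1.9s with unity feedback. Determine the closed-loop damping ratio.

Forward path: (18.8 + 1.9s)·5.4/(s(s+0.7)). The closed-loop characteristic equation is s² + (0.7 + 5.4·1.9)s + 5.4·18.8 = 0.
That is s² + 10.96s + 101.5 = 0, so ω_n = 10.08 rad/s and ζ = 10.96/(2·10.08) = 0.5439.

ζ = 0.544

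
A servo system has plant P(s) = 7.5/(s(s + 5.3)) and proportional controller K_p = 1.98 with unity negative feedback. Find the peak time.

The closed-loop denominator s² + 5.3s + 14.85 gives ω_n = √14.85 = 3.854 and ζ = 5.3/(2ω_n) = 0.6877.
Damped frequency ω_d = ω_n√(1−ζ²) = 2.798 rad/s, so peak time T_p = π/ω_d = 1.12 s.

T_p = 1.12 s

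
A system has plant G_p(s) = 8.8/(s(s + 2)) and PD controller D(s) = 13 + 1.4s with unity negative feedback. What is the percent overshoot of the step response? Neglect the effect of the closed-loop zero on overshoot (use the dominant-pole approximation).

5.9%

Forward path: (13 + 1.4s)·8.8/(s(s+2)). The closed-loop characteristic equation is s² + (2 + 8.8·1.4)s + 8.8·13 = 0.
That is s² + 14.32s + 114.4 = 0, so ω_n = 10.7 rad/s and ζ = 14.32/(2·10.7) = 0.6694.
%OS = 100·exp(−πζ/√(1−ζ²)) = 5.9%.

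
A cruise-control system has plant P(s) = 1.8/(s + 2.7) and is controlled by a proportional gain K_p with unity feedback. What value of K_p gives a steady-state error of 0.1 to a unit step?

The loop is type 0, so e_ss(step) = 1/(1 + K_pos) with K_pos = K_p·P(0).
P(0) = 0.6667. Require 1/(1 + K_p·0.6667) = 0.1, so 1 + 0.6667·K_p = 10.
K_p = (10 − 1)/0.6667 = 13.5.

K_p = 13.5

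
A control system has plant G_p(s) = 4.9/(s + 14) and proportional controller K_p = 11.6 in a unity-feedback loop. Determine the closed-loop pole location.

Closed-loop transfer function: T(s) = K_p·G_p(s)/(1 + K_p·G_p(s)) = 56.84/(s + 14 + 56.84) = 56.84/(s + 70.84).
The closed-loop pole is at s = −70.84.

s = -70.84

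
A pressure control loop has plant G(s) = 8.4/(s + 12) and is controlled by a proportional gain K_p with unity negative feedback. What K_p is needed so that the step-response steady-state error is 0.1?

For a type-0 loop with proportional control, e_ss = 1/(1 + K_p·G(0)).
G(0) = 0.7. Require 1/(1 + K_p·0.7) = 0.1, so 1 + 0.7·K_p = 10.
K_p = (10 − 1)/0.7 = 12.9.

K_p = 12.9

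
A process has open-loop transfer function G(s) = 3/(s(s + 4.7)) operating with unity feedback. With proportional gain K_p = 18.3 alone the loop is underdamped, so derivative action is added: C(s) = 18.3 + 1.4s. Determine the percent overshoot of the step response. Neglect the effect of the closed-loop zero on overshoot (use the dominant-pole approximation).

9.44%

Forward path: (18.3 + 1.4s)·3/(s(s+4.7)). The closed-loop characteristic equation is s² + (4.7 + 3·1.4)s + 3·18.3 = 0.
That is s² + 8.9s + 54.9 = 0, so ω_n = 7.409 rad/s and ζ = 8.9/(2·7.409) = 0.6006.
%OS = 100·exp(−πζ/√(1−ζ²)) = 9.44%.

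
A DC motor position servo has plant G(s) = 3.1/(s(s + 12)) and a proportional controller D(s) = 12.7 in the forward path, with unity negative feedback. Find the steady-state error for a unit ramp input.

0.305

The loop has one pole at the origin (type 1). Velocity error constant K_v = lim_{s→0} s·D(s)G(s) = 12.7·3.1/12 = 3.281.
Steady-state error to a unit ramp: e_ss = 1/K_v = 0.305.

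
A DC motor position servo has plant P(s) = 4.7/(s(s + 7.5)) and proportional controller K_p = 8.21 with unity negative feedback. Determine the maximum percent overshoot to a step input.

Closed-loop characteristic equation: s² + 7.5s + 38.59 = 0, so ω_n = 6.212 rad/s and ζ = 7.5/(2·6.212) = 0.6037.
%OS = 100·exp(−πζ/√(1−ζ²)) = 100·exp(−π·0.6037/√0.6356) = 9.26%.

9.26%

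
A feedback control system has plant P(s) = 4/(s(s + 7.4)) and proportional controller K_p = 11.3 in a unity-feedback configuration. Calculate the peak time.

T_p = 0.56 s

From 1 + K_pP(s) = 0: s² + 7.4s + 45.2 = 0 ⇒ ω_n = 6.723, ζ = 0.5503.
Damped frequency ω_d = ω_n√(1−ζ²) = 5.613 rad/s, so peak time T_p = π/ω_d = 0.56 s.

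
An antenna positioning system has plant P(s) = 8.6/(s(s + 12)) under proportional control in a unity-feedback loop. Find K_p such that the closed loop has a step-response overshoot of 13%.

K_p = 14.1

From %OS = 100·exp(−πζ/√(1−ζ²)) = 13%, ζ = −ln(0.13)/√(π²+ln²(0.13)) = 0.5446.
Characteristic equation s² + 12s + 8.6K_p = 0 gives ζ = 12/(2√(8.6K_p)).
Setting ζ = 0.5446: √(8.6K_p) = 12/(2·0.5446) = 11.02, so K_p = 121.4/8.6 = 14.1.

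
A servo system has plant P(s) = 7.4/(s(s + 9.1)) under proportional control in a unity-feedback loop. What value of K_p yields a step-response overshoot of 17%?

K_p = 11.6

From %OS = 100·exp(−πζ/√(1−ζ²)) = 17%, ζ = −ln(0.17)/√(π²+ln²(0.17)) = 0.4913.
Characteristic equation s² + 9.1s + 7.4K_p = 0 gives ζ = 9.1/(2√(7.4K_p)).
Setting ζ = 0.4913: √(7.4K_p) = 9.1/(2·0.4913) = 9.262, so K_p = 85.78/7.4 = 11.6.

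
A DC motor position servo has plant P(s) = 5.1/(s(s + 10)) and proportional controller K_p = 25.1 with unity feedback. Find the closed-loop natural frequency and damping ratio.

With unity feedback the closed-loop characteristic equation is s² + 10s + 25.1·5.1 = s² + 10s + 128 = 0.
Matching s² + 2ζω_n s + ω_n²: ω_n = √128 = 11.31 rad/s and 2ζω_n = 10, so ζ = 10/(2·11.31) = 0.442.

ω_n = 11.3 rad/s, ζ = 0.442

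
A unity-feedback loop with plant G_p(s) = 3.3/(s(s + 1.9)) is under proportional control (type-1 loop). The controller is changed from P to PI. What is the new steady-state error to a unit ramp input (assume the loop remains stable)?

0

The integrator raises the loop to type 2, so K_v → ∞ and e_ss to a ramp is zero.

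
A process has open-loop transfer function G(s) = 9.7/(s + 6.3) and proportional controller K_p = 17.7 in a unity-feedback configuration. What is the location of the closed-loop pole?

s = -178

Closed-loop transfer function: T(s) = K_p·G(s)/(1 + K_p·G(s)) = 171.7/(s + 6.3 + 171.7) = 171.7/(s + 178).
The closed-loop pole is at s = −178.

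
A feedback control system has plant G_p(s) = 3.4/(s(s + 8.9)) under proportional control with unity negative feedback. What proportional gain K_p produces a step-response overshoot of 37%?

K_p = 64

From %OS = 100·exp(−πζ/√(1−ζ²)) = 37%, ζ = −ln(0.37)/√(π²+ln²(0.37)) = 0.3017.
Characteristic equation s² + 8.9s + 3.4K_p = 0 gives ζ = 8.9/(2√(3.4K_p)).
Setting ζ = 0.3017: √(3.4K_p) = 8.9/(2·0.3017) = 14.75, so K_p = 217.5/3.4 = 64.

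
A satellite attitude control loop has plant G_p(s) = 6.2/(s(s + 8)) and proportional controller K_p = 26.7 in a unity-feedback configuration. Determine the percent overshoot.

35.8%

From 1 + K_pG_p(s) = 0: s² + 8s + 165.5 = 0 ⇒ ω_n = 12.87, ζ = 0.3109.
%OS = 100·exp(−πζ/√(1−ζ²)) = 100·exp(−π·0.3109/√0.9033) = 35.8%.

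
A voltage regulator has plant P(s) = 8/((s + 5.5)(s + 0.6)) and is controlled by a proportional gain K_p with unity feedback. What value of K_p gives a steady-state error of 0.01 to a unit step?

Steady-state error for a unit step on this type-0 loop is 1/(1 + K_p·P(0)).
P(0) = 2.424. Require 1/(1 + K_p·2.424) = 0.01, so 1 + 2.424·K_p = 100.
K_p = (100 − 1)/2.424 = 40.8.

K_p = 40.8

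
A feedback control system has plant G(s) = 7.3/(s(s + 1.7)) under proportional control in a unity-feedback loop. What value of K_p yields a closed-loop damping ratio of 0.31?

Closed-loop characteristic equation: s² + 1.7s + K_p·7.3 = 0.
So ω_n = √(7.3K_p) and 2ζω_n = 1.7, giving ζ = 1.7/(2√(7.3K_p)).
Setting ζ = 0.31: √(7.3K_p) = 1.7/(2·0.31) = 2.742, so K_p = 7.518/7.3 = 1.03.

K_p = 1.03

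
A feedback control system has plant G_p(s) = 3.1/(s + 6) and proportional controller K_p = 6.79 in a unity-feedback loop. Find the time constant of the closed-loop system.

τ = 0.037 s

Closed-loop transfer function: T(s) = K_p·G_p(s)/(1 + K_p·G_p(s)) = 21.05/(s + 6 + 21.05) = 21.05/(s + 27.05).
Time constant τ = 1/27.05 = 0.037 s.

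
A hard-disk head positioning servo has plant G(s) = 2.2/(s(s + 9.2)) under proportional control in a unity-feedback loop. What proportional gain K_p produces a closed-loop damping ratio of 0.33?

K_p = 88.3

Closed-loop characteristic equation: s² + 9.2s + K_p·2.2 = 0.
So ω_n = √(2.2K_p) and 2ζω_n = 9.2, giving ζ = 9.2/(2√(2.2K_p)).
Setting ζ = 0.33: √(2.2K_p) = 9.2/(2·0.33) = 13.94, so K_p = 194.3/2.2 = 88.3.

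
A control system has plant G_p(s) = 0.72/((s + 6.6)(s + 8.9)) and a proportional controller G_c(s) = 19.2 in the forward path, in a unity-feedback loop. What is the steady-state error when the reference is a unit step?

The loop is type 0. Static position error constant K_pos = G_c(0)·G_p(0) = 19.2·0.01226 = 0.2353.
Steady-state error to a unit step: e_ss = 1/(1+K_pos) = 1/1.235 = 0.809.

0.809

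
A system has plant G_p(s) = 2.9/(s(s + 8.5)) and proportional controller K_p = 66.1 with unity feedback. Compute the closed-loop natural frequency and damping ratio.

ω_n = 13.8 rad/s, ζ = 0.307

The closed-loop denominator is s(s+8.5) + 66.1·2.9 = s² + 8.5s + 191.7.
Matching s² + 2ζω_n s + ω_n²: ω_n = √191.7 = 13.85 rad/s and 2ζω_n = 8.5, so ζ = 8.5/(2·13.85) = 0.307.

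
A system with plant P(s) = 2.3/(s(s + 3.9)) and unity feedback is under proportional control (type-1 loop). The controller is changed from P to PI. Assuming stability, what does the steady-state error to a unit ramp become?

0

The integrator raises the loop to type 2, so K_v → ∞ and e_ss to a ramp is zero.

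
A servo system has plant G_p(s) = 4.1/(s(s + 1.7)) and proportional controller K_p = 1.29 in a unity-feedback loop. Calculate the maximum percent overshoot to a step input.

28.7%

The closed-loop denominator s² + 1.7s + 5.289 gives ω_n = √5.289 = 2.3 and ζ = 1.7/(2ω_n) = 0.3696.
%OS = 100·exp(−πζ/√(1−ζ²)) = 100·exp(−π·0.3696/√0.8634) = 28.7%.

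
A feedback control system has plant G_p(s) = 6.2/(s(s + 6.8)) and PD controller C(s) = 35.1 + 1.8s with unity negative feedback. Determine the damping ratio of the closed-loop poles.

Forward path: (35.1 + 1.8s)·6.2/(s(s+6.8)). The closed-loop characteristic equation is s² + (6.8 + 6.2·1.8)s + 6.2·35.1 = 0.
That is s² + 17.96s + 217.6 = 0, so ω_n = 14.75 rad/s and ζ = 17.96/(2·14.75) = 0.6087.

ζ = 0.609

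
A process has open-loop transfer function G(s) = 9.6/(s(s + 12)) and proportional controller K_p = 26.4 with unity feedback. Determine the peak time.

The closed-loop denominator s² + 12s + 253.4 gives ω_n = √253.4 = 15.92 and ζ = 12/(2ω_n) = 0.3769.
Damped frequency ω_d = ω_n√(1−ζ²) = 14.75 rad/s, so peak time T_p = π/ω_d = 0.213 s.

T_p = 0.213 s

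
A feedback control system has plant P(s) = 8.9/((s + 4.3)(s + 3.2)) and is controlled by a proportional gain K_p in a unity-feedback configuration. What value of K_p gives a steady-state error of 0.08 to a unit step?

Steady-state error for a unit step on this type-0 loop is 1/(1 + K_p·P(0)).
P(0) = 0.6468. Require 1/(1 + K_p·0.6468) = 0.08, so 1 + 0.6468·K_p = 12.5.
K_p = (12.5 − 1)/0.6468 = 17.8.

K_p = 17.8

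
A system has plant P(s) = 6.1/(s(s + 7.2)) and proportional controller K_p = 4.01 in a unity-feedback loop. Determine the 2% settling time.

The closed-loop denominator s² + 7.2s + 24.46 gives ω_n = √24.46 = 4.946 and ζ = 7.2/(2ω_n) = 0.7279.
2% settling time T_s ≈ 4/(ζω_n) = 4/3.6 = 1.11 s.

T_s ≈ 1.11 s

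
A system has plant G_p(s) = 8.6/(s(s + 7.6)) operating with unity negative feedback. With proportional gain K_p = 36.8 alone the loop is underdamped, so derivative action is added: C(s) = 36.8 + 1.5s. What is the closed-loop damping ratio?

ζ = 0.576

Forward path: (36.8 + 1.5s)·8.6/(s(s+7.6)). The closed-loop characteristic equation is s² + (7.6 + 8.6·1.5)s + 8.6·36.8 = 0.
That is s² + 20.5s + 316.5 = 0, so ω_n = 17.79 rad/s and ζ = 20.5/(2·17.79) = 0.5762.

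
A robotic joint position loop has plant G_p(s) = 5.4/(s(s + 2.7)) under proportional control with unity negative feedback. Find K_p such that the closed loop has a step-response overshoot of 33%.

K_p = 3.05

From %OS = 100·exp(−πζ/√(1−ζ²)) = 33%, ζ = −ln(0.33)/√(π²+ln²(0.33)) = 0.3328.
Characteristic equation s² + 2.7s + 5.4K_p = 0 gives ζ = 2.7/(2√(5.4K_p)).
Setting ζ = 0.3328: √(5.4K_p) = 2.7/(2·0.3328) = 4.057, so K_p = 16.46/5.4 = 3.05.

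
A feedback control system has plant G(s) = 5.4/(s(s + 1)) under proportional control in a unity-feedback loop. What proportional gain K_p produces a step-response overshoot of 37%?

K_p = 0.509

From %OS = 100·exp(−πζ/√(1−ζ²)) = 37%, ζ = −ln(0.37)/√(π²+ln²(0.37)) = 0.3017.
Characteristic equation s² + 1s + 5.4K_p = 0 gives ζ = 1/(2√(5.4K_p)).
Setting ζ = 0.3017: √(5.4K_p) = 1/(2·0.3017) = 1.657, so K_p = 2.746/5.4 = 0.509.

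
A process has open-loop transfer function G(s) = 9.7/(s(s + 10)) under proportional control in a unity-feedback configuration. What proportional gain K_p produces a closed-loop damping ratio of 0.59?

Closed-loop characteristic equation: s² + 10s + K_p·9.7 = 0.
So ω_n = √(9.7K_p) and 2ζω_n = 10, giving ζ = 10/(2√(9.7K_p)).
Setting ζ = 0.59: √(9.7K_p) = 10/(2·0.59) = 8.475, so K_p = 71.82/9.7 = 7.4.

K_p = 7.4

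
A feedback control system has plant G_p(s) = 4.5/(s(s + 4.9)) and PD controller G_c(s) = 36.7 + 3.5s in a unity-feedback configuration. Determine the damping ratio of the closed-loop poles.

ζ = 0.803

Forward path: (36.7 + 3.5s)·4.5/(s(s+4.9)). The closed-loop characteristic equation is s² + (4.9 + 4.5·3.5)s + 4.5·36.7 = 0.
That is s² + 20.65s + 165.2 = 0, so ω_n = 12.85 rad/s and ζ = 20.65/(2·12.85) = 0.8034.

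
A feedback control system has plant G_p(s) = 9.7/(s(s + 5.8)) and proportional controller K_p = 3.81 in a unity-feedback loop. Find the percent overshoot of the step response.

The closed-loop denominator s² + 5.8s + 36.96 gives ω_n = √36.96 = 6.079 and ζ = 5.8/(2ω_n) = 0.477.
%OS = 100·exp(−πζ/√(1−ζ²)) = 100·exp(−π·0.477/√0.7724) = 18.2%.

18.2%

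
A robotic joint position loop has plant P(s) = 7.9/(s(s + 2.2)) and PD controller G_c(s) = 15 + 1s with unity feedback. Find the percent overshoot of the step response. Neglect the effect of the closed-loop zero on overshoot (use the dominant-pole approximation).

Forward path: (15 + 1s)·7.9/(s(s+2.2)). The closed-loop characteristic equation is s² + (2.2 + 7.9·1)s + 7.9·15 = 0.
That is s² + 10.1s + 118.5 = 0, so ω_n = 10.89 rad/s and ζ = 10.1/(2·10.89) = 0.4639.
%OS = 100·exp(−πζ/√(1−ζ²)) = 19.3%.

19.3%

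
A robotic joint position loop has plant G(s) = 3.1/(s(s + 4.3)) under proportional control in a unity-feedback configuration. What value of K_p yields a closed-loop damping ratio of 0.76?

Closed-loop characteristic equation: s² + 4.3s + K_p·3.1 = 0.
So ω_n = √(3.1K_p) and 2ζω_n = 4.3, giving ζ = 4.3/(2√(3.1K_p)).
Setting ζ = 0.76: √(3.1K_p) = 4.3/(2·0.76) = 2.829, so K_p = 8.003/3.1 = 2.58.

K_p = 2.58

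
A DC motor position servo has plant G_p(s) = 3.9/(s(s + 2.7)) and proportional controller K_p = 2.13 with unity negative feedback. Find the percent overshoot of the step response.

18.9%

Closed-loop characteristic equation: s² + 2.7s + 8.307 = 0, so ω_n = 2.882 rad/s and ζ = 2.7/(2·2.882) = 0.4684.
%OS = 100·exp(−πζ/√(1−ζ²)) = 100·exp(−π·0.4684/√0.7806) = 18.9%.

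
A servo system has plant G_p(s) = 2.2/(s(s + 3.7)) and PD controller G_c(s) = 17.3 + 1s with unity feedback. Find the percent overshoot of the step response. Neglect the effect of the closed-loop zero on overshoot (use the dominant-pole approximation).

Forward path: (17.3 + 1s)·2.2/(s(s+3.7)). The closed-loop characteristic equation is s² + (3.7 + 2.2·1)s + 2.2·17.3 = 0.
That is s² + 5.9s + 38.06 = 0, so ω_n = 6.169 rad/s and ζ = 5.9/(2·6.169) = 0.4782.
%OS = 100·exp(−πζ/√(1−ζ²)) = 18.1%.

18.1%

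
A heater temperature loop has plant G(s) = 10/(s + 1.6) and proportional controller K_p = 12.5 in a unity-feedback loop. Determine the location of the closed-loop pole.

s = -126.6

Closed-loop transfer function: T(s) = K_p·G(s)/(1 + K_p·G(s)) = 125/(s + 1.6 + 125) = 125/(s + 126.6).
The closed-loop pole is at s = −126.6.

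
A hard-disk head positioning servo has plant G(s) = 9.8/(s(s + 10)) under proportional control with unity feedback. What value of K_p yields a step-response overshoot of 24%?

K_p = 14.9

From %OS = 100·exp(−πζ/√(1−ζ²)) = 24%, ζ = −ln(0.24)/√(π²+ln²(0.24)) = 0.4136.
Characteristic equation s² + 10s + 9.8K_p = 0 gives ζ = 10/(2√(9.8K_p)).
Setting ζ = 0.4136: √(9.8K_p) = 10/(2·0.4136) = 12.09, so K_p = 146.1/9.8 = 14.9.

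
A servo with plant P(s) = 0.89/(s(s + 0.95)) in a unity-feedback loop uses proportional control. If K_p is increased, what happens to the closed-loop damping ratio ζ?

ζ = 0.95/(2√(0.89K_p)); increasing K_p raises the denominator, so ζ falls.

decrease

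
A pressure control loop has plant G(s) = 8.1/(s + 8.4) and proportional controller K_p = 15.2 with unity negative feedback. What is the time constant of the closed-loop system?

τ = 0.0076 s

Closed-loop transfer function: T(s) = K_p·G(s)/(1 + K_p·G(s)) = 123.1/(s + 8.4 + 123.1) = 123.1/(s + 131.5).
Time constant τ = 1/131.5 = 0.0076 s.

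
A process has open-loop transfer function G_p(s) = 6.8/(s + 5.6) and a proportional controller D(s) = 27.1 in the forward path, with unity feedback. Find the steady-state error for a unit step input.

The loop is type 0. Static position error constant K_pos = D(0)·G_p(0) = 27.1·1.214 = 32.91.
Steady-state error to a unit step: e_ss = 1/(1+K_pos) = 1/33.91 = 0.0295.

0.0295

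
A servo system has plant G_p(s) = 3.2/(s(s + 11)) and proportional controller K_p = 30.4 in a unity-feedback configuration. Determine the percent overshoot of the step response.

The closed-loop denominator s² + 11s + 97.28 gives ω_n = √97.28 = 9.863 and ζ = 11/(2ω_n) = 0.5576.
%OS = 100·exp(−πζ/√(1−ζ²)) = 100·exp(−π·0.5576/√0.689) = 12.1%.

12.1%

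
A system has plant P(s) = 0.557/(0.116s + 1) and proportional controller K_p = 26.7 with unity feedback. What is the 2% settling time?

Closed loop: T(s) = K_p·P/(1+K_p·P) = 14.87/(0.116s + 1 + 14.87), with pole at s = −(1 + 14.87)/0.116 = −136.8.
τ = 1/136.8 = 0.007309 s, so 2% settling time ≈ 4τ = 0.0292 s.

T_s ≈ 0.0292 s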